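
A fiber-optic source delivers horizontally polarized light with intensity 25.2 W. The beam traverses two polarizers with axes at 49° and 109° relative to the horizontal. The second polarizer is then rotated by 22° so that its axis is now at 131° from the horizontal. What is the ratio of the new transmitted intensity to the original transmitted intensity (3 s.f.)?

I_new/I_old ≈ 0.0775

Before rotation:
I₁ = I₀ cos²(49° − 0°) = I₀ cos²(49°) = 0.4304 I₀.
I₂ = I₁ cos²(109° − 49°) = 0.4304 I₀ · cos²(60°) = 0.1076 I₀.
After rotation:
I₁ = I₀ cos²(49° − 0°) = I₀ cos²(49°) = 0.4304 I₀.
I₂ = I₁ cos²(131° − 49°) = 0.4304 I₀ · cos²(82°) = 0.008337 I₀.
Ratio = 0.008337 / 0.1076 = 0.07748.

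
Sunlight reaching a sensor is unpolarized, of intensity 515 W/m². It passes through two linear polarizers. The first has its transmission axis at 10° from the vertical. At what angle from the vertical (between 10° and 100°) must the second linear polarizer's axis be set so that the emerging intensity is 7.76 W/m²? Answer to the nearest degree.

Unpolarized light through the first polarizer → I₁ = ½ I₀, now polarized at 10°.
Target fraction: 7.76 / 515 W/m² = 0.01507 of I₀.
Need I₂/I₀ = 0.01507, so cos²(θ − 10°) = 0.01507 / 0.5 = 0.03014.
θ − 10° = arccos(√0.03014) = 80.0°, giving θ ≈ 10 + 80.0 = 90.0°.

θ ≈ 90°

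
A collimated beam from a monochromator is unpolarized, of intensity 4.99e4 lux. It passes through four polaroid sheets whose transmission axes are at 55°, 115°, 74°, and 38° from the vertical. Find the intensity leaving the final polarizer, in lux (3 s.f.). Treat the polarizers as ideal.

Unpolarized light through the first polarizer → I₁ = 4.99e4 lux/2 = 2.495e+04 lux, polarized at 55°.
I₂ = I₁ · cos²(60°) = 2.495e+04 · 0.25 = 6238 lux.
I₃ = I₂ · cos²(41°) = 6238 · 0.5696 = 3553 lux.
I₄ = I₃ · cos²(36°) = 3553 · 0.6545 = 2325 lux.

I ≈ 2330 lux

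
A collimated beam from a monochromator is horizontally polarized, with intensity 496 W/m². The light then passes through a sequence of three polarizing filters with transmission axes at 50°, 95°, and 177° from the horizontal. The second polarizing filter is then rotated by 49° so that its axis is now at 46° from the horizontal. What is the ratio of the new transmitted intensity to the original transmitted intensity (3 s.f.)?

I_new/I_old ≈ 44.2

Before rotation:
I₁ = I₀ cos²(50° − 0°) = I₀ cos²(50°) = 0.4132 I₀.
I₂ = I₁ cos²(95° − 50°) = 0.4132 I₀ · cos²(45°) = 0.2066 I₀.
I₃ = I₂ cos²(177° − 95°) = 0.2066 I₀ · cos²(82°) = 0.004001 I₀.
After rotation:
I₁ = I₀ cos²(50° − 0°) = I₀ cos²(50°) = 0.4132 I₀.
I₂ = I₁ cos²(46° − 50°) = 0.4132 I₀ · cos²(4°) = 0.4112 I₀.
Angle between axes 2 and 3: 49°. I₃ = 0.4112 I₀ · cos²(49°) = 0.177 I₀.
Ratio = 0.177 / 0.004001 = 44.23.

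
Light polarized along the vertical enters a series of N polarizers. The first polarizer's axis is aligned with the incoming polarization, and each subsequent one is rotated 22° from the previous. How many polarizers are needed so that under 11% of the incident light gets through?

N = 16

First polarizer is aligned with the polarization: full transmission.
Each further stage multiplies by cos²(22°) = 0.8597.
After N polarizers: T = 0.8597^(N−1). Require T < 0.11 ⇒ N−1 > ln(0.11)/ln(0.8597) = 14.60, so N−1 ≥ 15 and N = 16.
Check: N=16 gives T = 0.1035 < 0.11; N=15 gives T = 0.1204.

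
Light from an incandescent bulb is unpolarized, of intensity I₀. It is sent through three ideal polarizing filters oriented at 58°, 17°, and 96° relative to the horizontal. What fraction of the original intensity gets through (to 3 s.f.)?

≈ 0.0104 I₀

Unpolarized light through the first polarizer → I₁ = ½ I₀, now polarized at 58°.
I₂ = I₁ cos²(17° − 58°) = 0.5 I₀ · cos²(41°) = 0.2848 I₀.
I₃ = I₂ cos²(96° − 17°) = 0.2848 I₀ · cos²(79°) = 0.01037 I₀.
Transmitted fraction = 0.01037.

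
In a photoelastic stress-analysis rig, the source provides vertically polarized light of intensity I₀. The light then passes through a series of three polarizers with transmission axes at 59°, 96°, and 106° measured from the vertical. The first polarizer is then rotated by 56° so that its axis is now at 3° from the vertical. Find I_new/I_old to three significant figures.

I_new/I_old ≈ 0.0161

Before rotation:
By Malus's law, I₁ = I₀ cos²(59° − 0°) = I₀ cos²(59°) = 0.2653 I₀.
I₂ = I₁ cos²(96° − 59°) = 0.2653 I₀ · cos²(37°) = 0.1692 I₀.
I₃ = I₂ cos²(106° − 96°) = 0.1692 I₀ · cos²(10°) = 0.1641 I₀.
After rotation:
I₁ = I₀ cos²(3° − 0°) = I₀ cos²(3°) = 0.9973 I₀.
Angle between axes 1 and 2: 87°. I₂ = 0.9973 I₀ · cos²(87°) = 0.002732 I₀.
I₃ = I₂ cos²(106° − 96°) = 0.002732 I₀ · cos²(10°) = 0.002649 I₀.
Ratio = 0.002649 / 0.1641 = 0.01614.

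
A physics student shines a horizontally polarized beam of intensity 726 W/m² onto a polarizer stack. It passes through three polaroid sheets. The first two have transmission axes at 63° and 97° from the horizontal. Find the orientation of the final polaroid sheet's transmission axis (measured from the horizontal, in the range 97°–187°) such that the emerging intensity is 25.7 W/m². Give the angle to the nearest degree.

θ ≈ 157°

I₁ = I₀ cos²(63° − 0°) = I₀ cos²(63°) = 0.2061 I₀.
I₂ = I₁ cos²(97° − 63°) = 0.2061 I₀ · cos²(34°) = 0.1417 I₀.
Target fraction: 25.7 / 726 W/m² = 0.0354 of I₀.
Need I₃/I₀ = 0.0354, so cos²(θ − 97°) = 0.0354 / 0.1417 = 0.2499.
θ − 97° = arccos(√0.2499) = 60.0°, giving θ ≈ 97 + 60.0 = 157.0°.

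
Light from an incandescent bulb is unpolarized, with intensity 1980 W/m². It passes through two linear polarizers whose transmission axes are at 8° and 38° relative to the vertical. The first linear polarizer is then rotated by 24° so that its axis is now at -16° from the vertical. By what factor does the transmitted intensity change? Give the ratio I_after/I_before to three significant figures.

I_new/I_old ≈ 0.461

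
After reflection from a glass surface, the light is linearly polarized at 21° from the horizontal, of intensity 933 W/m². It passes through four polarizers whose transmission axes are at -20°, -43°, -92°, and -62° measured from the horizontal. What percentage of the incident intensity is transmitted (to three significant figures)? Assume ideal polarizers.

≈ 15.6%

By Malus's law, I₁ = 933 W/m² · cos²(41°) = 531.4 W/m².
I₂ = I₁ · cos²(23°) = 531.4 · 0.8473 = 450.3 W/m².
I₃ = I₂ · cos²(49°) = 450.3 · 0.4304 = 193.8 W/m².
I₄ = I₃ · cos²(30°) = 193.8 · 0.75 = 145.4 W/m².
That is 15.58% of the incident intensity.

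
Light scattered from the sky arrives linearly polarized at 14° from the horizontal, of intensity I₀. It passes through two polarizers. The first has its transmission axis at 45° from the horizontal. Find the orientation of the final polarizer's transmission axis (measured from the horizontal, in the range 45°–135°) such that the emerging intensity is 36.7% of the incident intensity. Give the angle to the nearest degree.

I₁ = I₀ cos²(45° − 14°) = I₀ cos²(31°) = 0.7347 I₀.
Need I₂/I₀ = 0.367, so cos²(θ − 45°) = 0.367 / 0.7347 = 0.4995.
θ − 45° = arccos(√0.4995) = 45.0°, giving θ ≈ 45 + 45.0 = 90.0°.

θ ≈ 90°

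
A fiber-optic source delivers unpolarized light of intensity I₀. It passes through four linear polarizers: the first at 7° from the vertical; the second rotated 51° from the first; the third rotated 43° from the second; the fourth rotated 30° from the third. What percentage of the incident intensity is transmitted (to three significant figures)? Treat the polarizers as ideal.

≈ 7.94%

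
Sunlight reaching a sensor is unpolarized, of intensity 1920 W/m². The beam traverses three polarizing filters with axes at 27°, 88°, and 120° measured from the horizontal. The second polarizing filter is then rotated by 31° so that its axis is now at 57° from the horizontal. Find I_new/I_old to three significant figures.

Before rotation:
Unpolarized light through the first polarizer → I₁ = ½ I₀, now polarized at 27°.
I₂ = I₁ cos²(88° − 27°) = 0.5 I₀ · cos²(61°) = 0.1175 I₀.
I₃ = I₂ cos²(120° − 88°) = 0.1175 I₀ · cos²(32°) = 0.08452 I₀.
After rotation:
Unpolarized light through the first polarizer → I₁ = ½ I₀, now polarized at 27°.
I₂ = I₁ cos²(57° − 27°) = 0.5 I₀ · cos²(30°) = 0.375 I₀.
I₃ = I₂ cos²(120° − 57°) = 0.375 I₀ · cos²(63°) = 0.07729 I₀.
Ratio = 0.07729 / 0.08452 = 0.9145.

I_new/I_old ≈ 0.914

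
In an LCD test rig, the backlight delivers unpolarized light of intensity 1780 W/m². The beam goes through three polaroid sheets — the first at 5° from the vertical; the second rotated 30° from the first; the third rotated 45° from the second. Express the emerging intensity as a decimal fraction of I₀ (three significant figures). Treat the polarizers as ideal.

I/I₀ ≈ 0.188

Unpolarized light through the first polarizer → I₁ = 1780 W/m²/2 = 890 W/m², polarized at 5°.
I₂ = I₁ · cos²(30°) = 890 · 0.75 = 667.5 W/m².
I₃ = I₂ · cos²(45°) = 667.5 · 0.5 = 333.8 W/m².
Transmitted fraction = 0.1875.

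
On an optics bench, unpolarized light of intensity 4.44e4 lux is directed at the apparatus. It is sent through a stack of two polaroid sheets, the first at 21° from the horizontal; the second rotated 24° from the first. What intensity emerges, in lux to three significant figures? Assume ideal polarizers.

Unpolarized light through the first polarizer → I₁ = 4.44e4 lux/2 = 2.22e+04 lux, polarized at 21°.
I₂ = I₁ · cos²(24°) = 2.22e+04 · 0.8346 = 1.853e+04 lux.

I ≈ 1.85e4 lux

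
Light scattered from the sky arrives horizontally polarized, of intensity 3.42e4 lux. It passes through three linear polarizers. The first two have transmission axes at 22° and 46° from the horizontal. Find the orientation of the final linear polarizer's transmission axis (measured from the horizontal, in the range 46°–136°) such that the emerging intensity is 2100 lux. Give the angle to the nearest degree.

I₁ = I₀ cos²(22° − 0°) = I₀ cos²(22°) = 0.8597 I₀.
I₂ = I₁ cos²(46° − 22°) = 0.8597 I₀ · cos²(24°) = 0.7175 I₀.
Target fraction: 2100 / 3.42e4 lux = 0.0614 of I₀.
Need I₃/I₀ = 0.0614, so cos²(θ − 46°) = 0.0614 / 0.7175 = 0.08559.
θ − 46° = arccos(√0.08559) = 73.0°, giving θ ≈ 46 + 73.0 = 119.0°.

θ ≈ 119°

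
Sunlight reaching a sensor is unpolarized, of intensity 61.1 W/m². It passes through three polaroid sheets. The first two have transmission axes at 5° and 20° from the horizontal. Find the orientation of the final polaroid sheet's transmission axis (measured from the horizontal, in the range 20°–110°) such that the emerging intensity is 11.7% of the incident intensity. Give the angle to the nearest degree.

Unpolarized light through the first polarizer → I₁ = ½ I₀, now polarized at 5°.
I₂ = I₁ cos²(20° − 5°) = 0.5 I₀ · cos²(15°) = 0.4665 I₀.
Need I₃/I₀ = 0.117, so cos²(θ − 20°) = 0.117 / 0.4665 = 0.2508.
θ − 20° = arccos(√0.2508) = 59.9°, giving θ ≈ 20 + 59.9 = 79.9°.

θ ≈ 80°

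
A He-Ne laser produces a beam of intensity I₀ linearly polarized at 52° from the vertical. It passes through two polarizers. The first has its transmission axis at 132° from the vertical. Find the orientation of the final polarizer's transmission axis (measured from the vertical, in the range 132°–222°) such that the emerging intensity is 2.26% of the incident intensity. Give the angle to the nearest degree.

θ ≈ 162°

I₁ = I₀ cos²(132° − 52°) = I₀ cos²(80°) = 0.03015 I₀.
Need I₂/I₀ = 0.0226, so cos²(θ − 132°) = 0.0226 / 0.03015 = 0.7495.
θ − 132° = arccos(√0.7495) = 30.0°, giving θ ≈ 132 + 30.0 = 162.0°.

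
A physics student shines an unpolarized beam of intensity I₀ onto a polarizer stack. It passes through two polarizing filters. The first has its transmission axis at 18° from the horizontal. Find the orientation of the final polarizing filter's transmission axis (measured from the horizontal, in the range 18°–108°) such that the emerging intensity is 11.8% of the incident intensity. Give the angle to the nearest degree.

Unpolarized light through the first polarizer → I₁ = ½ I₀, now polarized at 18°.
Need I₂/I₀ = 0.118, so cos²(θ − 18°) = 0.118 / 0.5 = 0.236.
θ − 18° = arccos(√0.236) = 60.9°, giving θ ≈ 18 + 60.9 = 78.9°.

θ ≈ 79°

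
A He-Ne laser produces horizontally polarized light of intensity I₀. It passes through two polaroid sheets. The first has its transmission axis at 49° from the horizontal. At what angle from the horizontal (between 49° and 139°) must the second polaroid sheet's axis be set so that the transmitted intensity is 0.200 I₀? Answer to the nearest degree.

By Malus's law, I₁ = I₀ cos²(49° − 0°) = I₀ cos²(49°) = 0.4304 I₀.
Need I₂/I₀ = 0.2, so cos²(θ − 49°) = 0.2 / 0.4304 = 0.4647.
θ − 49° = arccos(√0.4647) = 47.0°, giving θ ≈ 49 + 47.0 = 96.0°.

θ ≈ 96°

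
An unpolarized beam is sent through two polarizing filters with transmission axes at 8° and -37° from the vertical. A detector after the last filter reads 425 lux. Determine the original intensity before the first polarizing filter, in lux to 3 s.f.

I₀ ≈ 1700 lux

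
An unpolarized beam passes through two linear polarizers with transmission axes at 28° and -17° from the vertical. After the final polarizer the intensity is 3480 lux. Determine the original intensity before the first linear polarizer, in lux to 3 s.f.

Unpolarized light through the first polarizer → I₁ = ½ I₀, now polarized at 28°.
I₂ = I₁ cos²(-17° − 28°) = 0.5 I₀ · cos²(45°) = 0.25 I₀.
So 3480 lux = 0.25 I₀, giving I₀ = 3480/0.25 = 1.392e+04 lux.

I₀ ≈ 1.39e4 lux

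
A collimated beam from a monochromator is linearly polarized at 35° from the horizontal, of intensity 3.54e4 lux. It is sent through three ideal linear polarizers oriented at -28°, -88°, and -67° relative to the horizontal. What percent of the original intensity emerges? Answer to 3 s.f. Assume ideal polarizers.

I₁ = 3.54e4 lux · cos²(63°) = 7296 lux.
I₂ = I₁ · cos²(60°) = 7296 · 0.25 = 1824 lux.
I₃ = I₂ · cos²(21°) = 1824 · 0.8716 = 1590 lux.
That is 4.491% of the incident intensity.

≈ 4.49%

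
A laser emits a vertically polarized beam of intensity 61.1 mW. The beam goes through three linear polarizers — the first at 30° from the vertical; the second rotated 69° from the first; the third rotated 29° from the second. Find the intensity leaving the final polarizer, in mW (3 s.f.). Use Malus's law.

By Malus's law, I₁ = 61.1 mW · cos²(30°) = 45.83 mW.
I₂ = I₁ · cos²(69°) = 45.83 · 0.1284 = 5.885 mW.
I₃ = I₂ · cos²(29°) = 5.885 · 0.765 = 4.502 mW.

I ≈ 4.50 mW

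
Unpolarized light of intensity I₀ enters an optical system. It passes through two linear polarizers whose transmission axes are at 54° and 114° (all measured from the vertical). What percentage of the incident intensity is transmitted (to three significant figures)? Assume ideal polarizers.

Unpolarized light through the first polarizer → I₁ = ½ I₀, now polarized at 54°.
I₂ = I₁ cos²(114° − 54°) = 0.5 I₀ · cos²(60°) = 0.125 I₀.
That is 12.5% of the incident intensity.

≈ 12.5%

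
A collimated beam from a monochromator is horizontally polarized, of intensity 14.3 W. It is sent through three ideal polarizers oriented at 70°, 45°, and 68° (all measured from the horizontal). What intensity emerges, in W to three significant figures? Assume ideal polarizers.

I ≈ 1.16 W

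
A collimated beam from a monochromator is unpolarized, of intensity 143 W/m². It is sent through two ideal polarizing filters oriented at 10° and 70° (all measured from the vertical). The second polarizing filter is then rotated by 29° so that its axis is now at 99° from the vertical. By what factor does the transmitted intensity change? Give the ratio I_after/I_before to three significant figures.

Before rotation:
Unpolarized light through the first polarizer → I₁ = ½ I₀, now polarized at 10°.
I₂ = I₁ cos²(70° − 10°) = 0.5 I₀ · cos²(60°) = 0.125 I₀.
After rotation:
Unpolarized light through the first polarizer → I₁ = ½ I₀, now polarized at 10°.
I₂ = I₁ cos²(99° − 10°) = 0.5 I₀ · cos²(89°) = 0.0001523 I₀.
Ratio = 0.0001523 / 0.125 = 0.001218.

I_new/I_old ≈ 0.00122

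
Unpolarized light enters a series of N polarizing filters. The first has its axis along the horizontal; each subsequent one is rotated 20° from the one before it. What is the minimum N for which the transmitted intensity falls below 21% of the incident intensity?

N = 8

First polarizer halves the unpolarized light: factor 1/2.
Each further stage multiplies by cos²(20°) = 0.883.
After N polarizers: T = 0.5·0.883^(N−1). Require T < 0.21 ⇒ N−1 > ln(0.21/0.5)/ln(0.883) = 6.97, so N−1 ≥ 7 and N = 8.
Check: N=8 gives T = 0.2093 < 0.21; N=7 gives T = 0.237.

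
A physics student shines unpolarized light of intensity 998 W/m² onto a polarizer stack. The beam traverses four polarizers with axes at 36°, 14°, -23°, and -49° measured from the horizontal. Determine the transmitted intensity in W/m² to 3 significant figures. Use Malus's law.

I ≈ 221 W/m²

Unpolarized light through the first polarizer → I₁ = 998 W/m²/2 = 499 W/m², polarized at 36°.
I₂ = I₁ · cos²(22°) = 499 · 0.8597 = 429 W/m².
I₃ = I₂ · cos²(37°) = 429 · 0.6378 = 273.6 W/m².
I₄ = I₃ · cos²(26°) = 273.6 · 0.8078 = 221 W/m².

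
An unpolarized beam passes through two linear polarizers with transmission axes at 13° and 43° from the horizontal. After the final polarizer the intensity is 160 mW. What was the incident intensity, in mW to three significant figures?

Unpolarized light through the first polarizer → I₁ = ½ I₀, now polarized at 13°.
I₂ = I₁ cos²(43° − 13°) = 0.5 I₀ · cos²(30°) = 0.375 I₀.
So 160 mW = 0.375 I₀, giving I₀ = 160/0.375 = 426.7 mW.

I₀ ≈ 427 mW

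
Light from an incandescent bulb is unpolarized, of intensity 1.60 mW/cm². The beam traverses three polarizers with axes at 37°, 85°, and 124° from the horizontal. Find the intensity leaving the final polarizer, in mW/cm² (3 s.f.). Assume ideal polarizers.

I ≈ 0.216 mW/cm²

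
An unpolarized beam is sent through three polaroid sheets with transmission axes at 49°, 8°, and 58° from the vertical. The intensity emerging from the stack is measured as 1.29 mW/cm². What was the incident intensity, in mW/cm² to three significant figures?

I₀ ≈ 11.0 mW/cm²

Unpolarized light through the first polarizer → I₁ = ½ I₀, now polarized at 49°.
I₂ = I₁ cos²(8° − 49°) = 0.5 I₀ · cos²(41°) = 0.2848 I₀.
I₃ = I₂ cos²(58° − 8°) = 0.2848 I₀ · cos²(50°) = 0.1177 I₀.
So 1.29 mW/cm² = 0.1177 I₀, giving I₀ = 1.29/0.1177 = 10.96 mW/cm².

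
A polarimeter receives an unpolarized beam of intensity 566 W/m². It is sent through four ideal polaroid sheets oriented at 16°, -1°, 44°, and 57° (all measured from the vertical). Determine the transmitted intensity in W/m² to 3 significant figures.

I ≈ 123 W/m²

Unpolarized light through the first polarizer → I₁ = 566 W/m²/2 = 283 W/m², polarized at 16°.
I₂ = I₁ · cos²(17°) = 283 · 0.9145 = 258.8 W/m².
I₃ = I₂ · cos²(45°) = 258.8 · 0.5 = 129.4 W/m².
I₄ = I₃ · cos²(13°) = 129.4 · 0.9494 = 122.9 W/m².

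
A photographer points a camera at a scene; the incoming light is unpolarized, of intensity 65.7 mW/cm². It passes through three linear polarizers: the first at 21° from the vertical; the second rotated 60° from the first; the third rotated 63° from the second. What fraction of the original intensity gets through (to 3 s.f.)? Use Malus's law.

I/I₀ ≈ 0.0258

Unpolarized light through the first polarizer → I₁ = 65.7 mW/cm²/2 = 32.85 mW/cm², polarized at 21°.
I₂ = I₁ · cos²(60°) = 32.85 · 0.25 = 8.213 mW/cm².
I₃ = I₂ · cos²(63°) = 8.213 · 0.2061 = 1.693 mW/cm².
Transmitted fraction = 0.02576.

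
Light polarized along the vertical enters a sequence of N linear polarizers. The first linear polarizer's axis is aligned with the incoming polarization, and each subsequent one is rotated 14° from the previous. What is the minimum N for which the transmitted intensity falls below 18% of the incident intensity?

N = 30

First polarizer is aligned with the polarization: full transmission.
Each further stage multiplies by cos²(14°) = 0.9415.
After N polarizers: T = 0.9415^(N−1). Require T < 0.18 ⇒ N−1 > ln(0.18)/ln(0.9415) = 28.43, so N−1 ≥ 29 and N = 30.
Check: N=30 gives T = 0.174 < 0.18; N=29 gives T = 0.1848.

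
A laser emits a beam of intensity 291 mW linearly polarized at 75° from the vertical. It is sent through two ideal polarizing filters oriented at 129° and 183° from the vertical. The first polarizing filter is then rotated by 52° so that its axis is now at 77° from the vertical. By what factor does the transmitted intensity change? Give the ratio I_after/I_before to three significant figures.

Before rotation:
By Malus's law, I₁ = I₀ cos²(129° − 75°) = I₀ cos²(54°) = 0.3455 I₀.
I₂ = I₁ cos²(183° − 129°) = 0.3455 I₀ · cos²(54°) = 0.1194 I₀.
After rotation:
I₁ = I₀ cos²(77° − 75°) = I₀ cos²(2°) = 0.9988 I₀.
Angle between axes 1 and 2: 74°. I₂ = 0.9988 I₀ · cos²(74°) = 0.07588 I₀.
Ratio = 0.07588 / 0.1194 = 0.6357.

I_new/I_old ≈ 0.636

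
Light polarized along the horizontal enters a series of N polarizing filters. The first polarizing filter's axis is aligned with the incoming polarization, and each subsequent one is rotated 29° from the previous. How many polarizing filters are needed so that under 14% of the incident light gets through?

N = 9

First polarizer is aligned with the polarization: full transmission.
Each further stage multiplies by cos²(29°) = 0.765.
After N polarizers: T = 0.765^(N−1). Require T < 0.14 ⇒ N−1 > ln(0.14)/ln(0.765) = 7.34, so N−1 ≥ 8 and N = 9.
Check: N=9 gives T = 0.1172 < 0.14; N=8 gives T = 0.1533.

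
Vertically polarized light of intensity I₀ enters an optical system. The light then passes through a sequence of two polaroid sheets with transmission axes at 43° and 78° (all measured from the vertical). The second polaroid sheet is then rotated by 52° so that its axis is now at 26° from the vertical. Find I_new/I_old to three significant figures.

Before rotation:
I₁ = I₀ cos²(43° − 0°) = I₀ cos²(43°) = 0.5349 I₀.
I₂ = I₁ cos²(78° − 43°) = 0.5349 I₀ · cos²(35°) = 0.3589 I₀.
After rotation:
I₁ = I₀ cos²(43° − 0°) = I₀ cos²(43°) = 0.5349 I₀.
I₂ = I₁ cos²(26° − 43°) = 0.5349 I₀ · cos²(17°) = 0.4892 I₀.
Ratio = 0.4892 / 0.3589 = 1.363.

I_new/I_old ≈ 1.36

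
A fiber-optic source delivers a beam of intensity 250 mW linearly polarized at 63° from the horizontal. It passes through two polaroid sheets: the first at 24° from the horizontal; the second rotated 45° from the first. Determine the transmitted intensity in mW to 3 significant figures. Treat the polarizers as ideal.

I ≈ 75.5 mW

By Malus's law, I₁ = 250 mW · cos²(39°) = 151 mW.
I₂ = I₁ · cos²(45°) = 151 · 0.5 = 75.49 mW.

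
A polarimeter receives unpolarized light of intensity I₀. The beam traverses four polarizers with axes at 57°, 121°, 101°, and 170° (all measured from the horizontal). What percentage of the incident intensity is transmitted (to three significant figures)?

Unpolarized light through the first polarizer → I₁ = ½ I₀, now polarized at 57°.
I₂ = I₁ cos²(121° − 57°) = 0.5 I₀ · cos²(64°) = 0.09608 I₀.
I₃ = I₂ cos²(101° − 121°) = 0.09608 I₀ · cos²(20°) = 0.08484 I₀.
I₄ = I₃ cos²(170° − 101°) = 0.08484 I₀ · cos²(69°) = 0.0109 I₀.
That is 1.09% of the incident intensity.

≈ 1.09%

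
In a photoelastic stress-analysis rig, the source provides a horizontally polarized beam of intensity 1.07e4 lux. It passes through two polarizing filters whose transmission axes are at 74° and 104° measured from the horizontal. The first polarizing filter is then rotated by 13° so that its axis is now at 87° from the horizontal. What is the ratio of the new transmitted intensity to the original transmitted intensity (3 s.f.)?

Before rotation:
By Malus's law, I₁ = I₀ cos²(74° − 0°) = I₀ cos²(74°) = 0.07598 I₀.
I₂ = I₁ cos²(104° − 74°) = 0.07598 I₀ · cos²(30°) = 0.05698 I₀.
After rotation:
I₁ = I₀ cos²(87° − 0°) = I₀ cos²(87°) = 0.002739 I₀.
I₂ = I₁ cos²(104° − 87°) = 0.002739 I₀ · cos²(17°) = 0.002505 I₀.
Ratio = 0.002505 / 0.05698 = 0.04396.

I_new/I_old ≈ 0.0440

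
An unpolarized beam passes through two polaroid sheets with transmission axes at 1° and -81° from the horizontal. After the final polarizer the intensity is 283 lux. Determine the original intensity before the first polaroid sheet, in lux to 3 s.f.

I₀ ≈ 2.92e4 lux

Unpolarized light through the first polarizer → I₁ = ½ I₀, now polarized at 1°.
I₂ = I₁ cos²(-81° − 1°) = 0.5 I₀ · cos²(82°) = 0.009685 I₀.
So 283 lux = 0.009685 I₀, giving I₀ = 283/0.009685 = 2.922e+04 lux.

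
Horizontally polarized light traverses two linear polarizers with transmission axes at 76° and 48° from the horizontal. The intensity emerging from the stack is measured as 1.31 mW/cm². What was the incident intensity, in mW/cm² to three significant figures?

I₀ ≈ 28.7 mW/cm²

I₁ = I₀ cos²(76° − 0°) = I₀ cos²(76°) = 0.05853 I₀.
I₂ = I₁ cos²(48° − 76°) = 0.05853 I₀ · cos²(28°) = 0.04563 I₀.
So 1.31 mW/cm² = 0.04563 I₀, giving I₀ = 1.31/0.04563 = 28.71 mW/cm².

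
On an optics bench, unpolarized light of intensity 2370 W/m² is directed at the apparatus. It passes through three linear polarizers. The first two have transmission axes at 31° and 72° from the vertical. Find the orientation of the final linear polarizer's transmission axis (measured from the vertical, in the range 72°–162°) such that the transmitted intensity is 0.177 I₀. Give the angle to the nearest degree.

θ ≈ 110°

Unpolarized light through the first polarizer → I₁ = ½ I₀, now polarized at 31°.
I₂ = I₁ cos²(72° − 31°) = 0.5 I₀ · cos²(41°) = 0.2848 I₀.
Need I₃/I₀ = 0.177, so cos²(θ − 72°) = 0.177 / 0.2848 = 0.6215.
θ − 72° = arccos(√0.6215) = 38.0°, giving θ ≈ 72 + 38.0 = 110.0°.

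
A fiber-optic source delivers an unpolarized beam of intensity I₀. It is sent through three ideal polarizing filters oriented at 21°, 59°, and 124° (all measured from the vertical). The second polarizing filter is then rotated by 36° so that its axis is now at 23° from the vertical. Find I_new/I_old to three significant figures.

Before rotation:
Unpolarized light through the first polarizer → I₁ = ½ I₀, now polarized at 21°.
I₂ = I₁ cos²(59° − 21°) = 0.5 I₀ · cos²(38°) = 0.3105 I₀.
I₃ = I₂ cos²(124° − 59°) = 0.3105 I₀ · cos²(65°) = 0.05545 I₀.
After rotation:
Unpolarized light through the first polarizer → I₁ = ½ I₀, now polarized at 21°.
I₂ = I₁ cos²(23° − 21°) = 0.5 I₀ · cos²(2°) = 0.4994 I₀.
Angle between axes 2 and 3: 79°. I₃ = 0.4994 I₀ · cos²(79°) = 0.01818 I₀.
Ratio = 0.01818 / 0.05545 = 0.3279.

I_new/I_old ≈ 0.328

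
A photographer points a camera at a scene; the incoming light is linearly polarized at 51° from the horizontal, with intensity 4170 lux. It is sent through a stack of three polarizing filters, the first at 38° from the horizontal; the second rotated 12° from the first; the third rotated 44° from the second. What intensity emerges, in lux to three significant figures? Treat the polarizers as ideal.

I₁ = 4170 lux · cos²(13°) = 3959 lux.
I₂ = I₁ · cos²(12°) = 3959 · 0.9568 = 3788 lux.
I₃ = I₂ · cos²(44°) = 3788 · 0.5174 = 1960 lux.

I ≈ 1960 lux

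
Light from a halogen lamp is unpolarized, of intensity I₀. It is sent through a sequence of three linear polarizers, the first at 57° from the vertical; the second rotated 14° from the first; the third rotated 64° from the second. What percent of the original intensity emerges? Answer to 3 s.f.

≈ 9.05%

Unpolarized light through the first polarizer → I₁ = ½ I₀, now polarized at 57°.
I₂ = I₁ cos²(14°) = 0.5 · 0.9415 I₀ = 0.4707 I₀.
I₃ = I₂ cos²(64°) = 0.4707 · 0.1922 I₀ = 0.09046 I₀.
That is 9.046% of the incident intensity.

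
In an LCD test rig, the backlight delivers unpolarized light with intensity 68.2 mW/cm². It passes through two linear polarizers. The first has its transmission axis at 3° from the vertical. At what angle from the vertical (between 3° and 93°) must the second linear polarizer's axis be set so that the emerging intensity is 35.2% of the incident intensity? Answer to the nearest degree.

θ ≈ 36°

Unpolarized light through the first polarizer → I₁ = ½ I₀, now polarized at 3°.
Need I₂/I₀ = 0.352, so cos²(θ − 3°) = 0.352 / 0.5 = 0.704.
θ − 3° = arccos(√0.704) = 33.0°, giving θ ≈ 3 + 33.0 = 36.0°.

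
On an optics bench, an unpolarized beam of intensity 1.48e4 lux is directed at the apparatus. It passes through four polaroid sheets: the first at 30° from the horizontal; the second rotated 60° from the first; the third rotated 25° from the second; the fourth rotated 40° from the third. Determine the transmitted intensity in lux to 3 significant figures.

Unpolarized light through the first polarizer → I₁ = 1.48e4 lux/2 = 7400 lux, polarized at 30°.
I₂ = I₁ · cos²(60°) = 7400 · 0.25 = 1850 lux.
I₃ = I₂ · cos²(25°) = 1850 · 0.8214 = 1520 lux.
I₄ = I₃ · cos²(40°) = 1520 · 0.5868 = 891.7 lux.

I ≈ 892 lux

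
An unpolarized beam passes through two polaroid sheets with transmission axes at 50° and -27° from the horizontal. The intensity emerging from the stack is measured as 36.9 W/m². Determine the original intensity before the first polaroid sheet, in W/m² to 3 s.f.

I₀ ≈ 1460 W/m²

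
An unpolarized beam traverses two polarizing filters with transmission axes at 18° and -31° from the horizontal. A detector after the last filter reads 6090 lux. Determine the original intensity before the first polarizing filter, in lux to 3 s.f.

I₀ ≈ 2.83e4 lux

Unpolarized light through the first polarizer → I₁ = ½ I₀, now polarized at 18°.
I₂ = I₁ cos²(-31° − 18°) = 0.5 I₀ · cos²(49°) = 0.2152 I₀.
So 6090 lux = 0.2152 I₀, giving I₀ = 6090/0.2152 = 2.83e+04 lux.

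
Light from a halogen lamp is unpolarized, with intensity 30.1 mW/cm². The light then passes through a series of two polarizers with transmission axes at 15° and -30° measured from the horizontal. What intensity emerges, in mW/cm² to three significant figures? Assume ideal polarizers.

Unpolarized light through the first polarizer → I₁ = 30.1 mW/cm²/2 = 15.05 mW/cm², polarized at 15°.
I₂ = I₁ · cos²(45°) = 15.05 · 0.5 = 7.525 mW/cm².

I ≈ 7.53 mW/cm²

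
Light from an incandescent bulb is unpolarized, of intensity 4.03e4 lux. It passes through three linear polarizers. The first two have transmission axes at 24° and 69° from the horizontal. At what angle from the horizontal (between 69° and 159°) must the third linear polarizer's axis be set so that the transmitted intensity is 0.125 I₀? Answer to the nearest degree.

Unpolarized light through the first polarizer → I₁ = ½ I₀, now polarized at 24°.
I₂ = I₁ cos²(69° − 24°) = 0.5 I₀ · cos²(45°) = 0.25 I₀.
Need I₃/I₀ = 0.125, so cos²(θ − 69°) = 0.125 / 0.25 = 0.5.
θ − 69° = arccos(√0.5) = 45.0°, giving θ ≈ 69 + 45.0 = 114.0°.

θ ≈ 114°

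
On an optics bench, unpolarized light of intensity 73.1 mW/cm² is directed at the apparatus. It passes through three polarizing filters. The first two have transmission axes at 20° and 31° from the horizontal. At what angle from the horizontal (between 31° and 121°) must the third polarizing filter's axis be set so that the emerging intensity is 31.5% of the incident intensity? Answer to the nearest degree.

θ ≈ 67°

Unpolarized light through the first polarizer → I₁ = ½ I₀, now polarized at 20°.
I₂ = I₁ cos²(31° − 20°) = 0.5 I₀ · cos²(11°) = 0.4818 I₀.
Need I₃/I₀ = 0.315, so cos²(θ − 31°) = 0.315 / 0.4818 = 0.6538.
θ − 31° = arccos(√0.6538) = 36.0°, giving θ ≈ 31 + 36.0 = 67.0°.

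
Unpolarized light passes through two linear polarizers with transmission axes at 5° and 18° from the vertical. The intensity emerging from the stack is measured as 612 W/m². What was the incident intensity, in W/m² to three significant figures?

I₀ ≈ 1290 W/m²

Unpolarized light through the first polarizer → I₁ = ½ I₀, now polarized at 5°.
I₂ = I₁ cos²(18° − 5°) = 0.5 I₀ · cos²(13°) = 0.4747 I₀.
So 612 W/m² = 0.4747 I₀, giving I₀ = 612/0.4747 = 1289 W/m².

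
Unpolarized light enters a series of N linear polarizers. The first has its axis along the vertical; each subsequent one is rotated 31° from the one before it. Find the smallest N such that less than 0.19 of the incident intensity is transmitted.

N = 5

First polarizer halves the unpolarized light: factor 1/2.
Each further stage multiplies by cos²(31°) = 0.7347.
After N polarizers: T = 0.5·0.7347^(N−1). Require T < 0.19 ⇒ N−1 > ln(0.19/0.5)/ln(0.7347) = 3.14, so N−1 ≥ 4 and N = 5.
Check: N=5 gives T = 0.1457 < 0.19; N=4 gives T = 0.1983.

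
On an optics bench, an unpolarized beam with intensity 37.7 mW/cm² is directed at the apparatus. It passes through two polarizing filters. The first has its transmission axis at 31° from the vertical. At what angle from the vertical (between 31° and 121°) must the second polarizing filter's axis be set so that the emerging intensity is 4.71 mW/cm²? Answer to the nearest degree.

Unpolarized light through the first polarizer → I₁ = ½ I₀, now polarized at 31°.
Target fraction: 4.71 / 37.7 mW/cm² = 0.1249 of I₀.
Need I₂/I₀ = 0.1249, so cos²(θ − 31°) = 0.1249 / 0.5 = 0.2499.
θ − 31° = arccos(√0.2499) = 60.0°, giving θ ≈ 31 + 60.0 = 91.0°.

θ ≈ 91°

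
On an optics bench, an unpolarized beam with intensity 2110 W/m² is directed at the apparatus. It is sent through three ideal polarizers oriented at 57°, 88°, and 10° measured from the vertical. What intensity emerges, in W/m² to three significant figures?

I ≈ 33.5 W/m²

Unpolarized light through the first polarizer → I₁ = 2110 W/m²/2 = 1055 W/m², polarized at 57°.
I₂ = I₁ · cos²(31°) = 1055 · 0.7347 = 775.1 W/m².
I₃ = I₂ · cos²(78°) = 775.1 · 0.04323 = 33.51 W/m².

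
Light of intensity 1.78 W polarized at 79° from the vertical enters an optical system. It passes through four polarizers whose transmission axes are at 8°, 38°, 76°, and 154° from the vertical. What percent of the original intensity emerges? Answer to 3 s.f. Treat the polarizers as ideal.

≈ 0.213%

I₁ = 1.78 W · cos²(71°) = 0.1887 W.
I₂ = I₁ · cos²(30°) = 0.1887 · 0.75 = 0.1415 W.
I₃ = I₂ · cos²(38°) = 0.1415 · 0.621 = 0.08787 W.
I₄ = I₃ · cos²(78°) = 0.08787 · 0.04323 = 0.003798 W.
That is 0.2134% of the incident intensity.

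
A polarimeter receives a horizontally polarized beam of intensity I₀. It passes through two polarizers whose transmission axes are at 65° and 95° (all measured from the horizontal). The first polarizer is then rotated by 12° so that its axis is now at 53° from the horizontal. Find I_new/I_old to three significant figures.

I_new/I_old ≈ 1.49

Before rotation:
By Malus's law, I₁ = I₀ cos²(65° − 0°) = I₀ cos²(65°) = 0.1786 I₀.
I₂ = I₁ cos²(95° − 65°) = 0.1786 I₀ · cos²(30°) = 0.134 I₀.
After rotation:
I₁ = I₀ cos²(53° − 0°) = I₀ cos²(53°) = 0.3622 I₀.
I₂ = I₁ cos²(95° − 53°) = 0.3622 I₀ · cos²(42°) = 0.2 I₀.
Ratio = 0.2 / 0.134 = 1.493.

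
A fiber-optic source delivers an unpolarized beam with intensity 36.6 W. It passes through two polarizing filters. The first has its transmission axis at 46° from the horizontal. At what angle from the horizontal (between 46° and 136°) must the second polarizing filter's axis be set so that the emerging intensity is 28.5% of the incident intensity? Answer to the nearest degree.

Unpolarized light through the first polarizer → I₁ = ½ I₀, now polarized at 46°.
Need I₂/I₀ = 0.285, so cos²(θ − 46°) = 0.285 / 0.5 = 0.57.
θ − 46° = arccos(√0.57) = 41.0°, giving θ ≈ 46 + 41.0 = 87.0°.

θ ≈ 87°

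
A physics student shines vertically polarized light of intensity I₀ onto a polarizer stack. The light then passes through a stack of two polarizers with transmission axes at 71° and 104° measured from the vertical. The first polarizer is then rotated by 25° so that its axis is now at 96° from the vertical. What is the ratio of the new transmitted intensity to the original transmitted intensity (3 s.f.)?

I_new/I_old ≈ 0.144

Before rotation:
By Malus's law, I₁ = I₀ cos²(71° − 0°) = I₀ cos²(71°) = 0.106 I₀.
I₂ = I₁ cos²(104° − 71°) = 0.106 I₀ · cos²(33°) = 0.07455 I₀.
After rotation:
I₁ = I₀ cos²(96° − 0°) = I₀ cos²(84°) = 0.01093 I₀.
I₂ = I₁ cos²(104° − 96°) = 0.01093 I₀ · cos²(8°) = 0.01071 I₀.
Ratio = 0.01071 / 0.07455 = 0.1437.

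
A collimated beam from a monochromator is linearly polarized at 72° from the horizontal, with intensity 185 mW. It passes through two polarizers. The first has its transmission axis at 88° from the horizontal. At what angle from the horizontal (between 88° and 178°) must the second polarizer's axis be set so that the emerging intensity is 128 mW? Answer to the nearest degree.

θ ≈ 118°

I₁ = I₀ cos²(88° − 72°) = I₀ cos²(16°) = 0.924 I₀.
Target fraction: 128 / 185 mW = 0.6919 of I₀.
Need I₂/I₀ = 0.6919, so cos²(θ − 88°) = 0.6919 / 0.924 = 0.7488.
θ − 88° = arccos(√0.7488) = 30.1°, giving θ ≈ 88 + 30.1 = 118.1°.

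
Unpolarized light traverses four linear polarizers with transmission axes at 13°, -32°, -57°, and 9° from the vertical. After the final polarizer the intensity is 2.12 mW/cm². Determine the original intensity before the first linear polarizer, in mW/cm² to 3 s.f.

I₀ ≈ 62.4 mW/cm²

Unpolarized light through the first polarizer → I₁ = ½ I₀, now polarized at 13°.
I₂ = I₁ cos²(-32° − 13°) = 0.5 I₀ · cos²(45°) = 0.25 I₀.
I₃ = I₂ cos²(-57° + 32°) = 0.25 I₀ · cos²(25°) = 0.2053 I₀.
I₄ = I₃ cos²(9° + 57°) = 0.2053 I₀ · cos²(66°) = 0.03397 I₀.
So 2.12 mW/cm² = 0.03397 I₀, giving I₀ = 2.12/0.03397 = 62.4 mW/cm².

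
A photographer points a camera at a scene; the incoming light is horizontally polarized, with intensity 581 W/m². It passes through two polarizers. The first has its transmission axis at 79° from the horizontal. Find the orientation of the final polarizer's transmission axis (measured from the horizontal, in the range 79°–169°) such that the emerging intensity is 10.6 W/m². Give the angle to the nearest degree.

θ ≈ 124°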